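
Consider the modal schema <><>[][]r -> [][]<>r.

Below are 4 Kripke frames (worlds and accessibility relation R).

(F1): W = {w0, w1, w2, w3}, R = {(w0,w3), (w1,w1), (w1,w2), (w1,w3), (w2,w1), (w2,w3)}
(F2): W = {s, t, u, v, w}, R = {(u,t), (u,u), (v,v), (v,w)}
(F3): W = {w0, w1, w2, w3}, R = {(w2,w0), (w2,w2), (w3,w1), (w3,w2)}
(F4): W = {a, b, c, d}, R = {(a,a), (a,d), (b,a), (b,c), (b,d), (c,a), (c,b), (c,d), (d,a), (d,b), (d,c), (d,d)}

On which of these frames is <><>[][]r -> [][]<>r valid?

The schema corresponds to a generalized confluence (Geach) condition: forall x forall y forall z ((x R^2 y & x R^2 z) -> exists w (y R^2 w & zRw)).
(F1): fails — w1R²w1, w1R²w3 but no w with w1R²w and w3Rw.
(F2): fails — uR²t, uR²t but no w* with tR²w* and tRw*.
(F3): fails — w2R²w0, w2R²w0 but no w with w0R²w and w0Rw.
(F4): holds.
Valid on: (F4).

(F4)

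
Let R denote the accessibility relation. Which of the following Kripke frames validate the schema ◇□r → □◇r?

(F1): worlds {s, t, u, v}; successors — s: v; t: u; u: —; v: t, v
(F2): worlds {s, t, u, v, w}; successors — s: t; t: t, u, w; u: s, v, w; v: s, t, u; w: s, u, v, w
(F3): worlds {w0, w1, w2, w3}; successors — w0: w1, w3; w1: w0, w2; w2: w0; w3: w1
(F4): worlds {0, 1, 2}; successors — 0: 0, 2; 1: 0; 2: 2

(F4)

This is the axiom for convergence; its first-order frame correspondent is ∀x ∀y ∀z (Rxy ∧ Rxz → ∃w (Ryw ∧ Rzw)).
(F1): fails — Rtu and Rtu but u and u have no common successor.
(F2): fails — Ruw and Rus but w and s have no common successor.
(F3): fails — Rw0w1 and Rw0w3 but w1 and w3 have no common successor.
(F4): ✓.
Valid on: (F4).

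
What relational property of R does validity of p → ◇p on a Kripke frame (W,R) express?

This is a form of the T axiom.
Its frame correspondent is reflexivity — ∀x Rxx.

reflexivity: ∀x Rxx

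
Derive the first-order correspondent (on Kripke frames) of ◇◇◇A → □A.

This is a Sahlqvist (Geach-type) schema ◇^3□^0A → □^1◇^0A.
Minimal-valuation argument: fix x; take any y with xR^3y and any z with xR^1z. Set V(A) to the set of worlds R-reachable from y in exactly 0 steps. Then □^0A holds at y, so the antecedent holds at x; validity forces ◇^0A at z, giving a w with zR^0w and yR^0w.
First-order correspondent: ∀x ∀y ∀z ((xR³y ∧ xRz) → ∃w (y = w ∧ z = w)).

∀x ∀y ∀z ((xR³y ∧ xRz) → ∃w (y = w ∧ z = w))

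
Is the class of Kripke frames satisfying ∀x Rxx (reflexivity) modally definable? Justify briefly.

This is a Sahlqvist condition; the T axiom □p → p defines it.
Suppose □p→p is valid. At any x set V(p)={w : Rxw}. Then □p holds at x, so p holds at x, i.e. Rxx.

Yes — defined by □p → p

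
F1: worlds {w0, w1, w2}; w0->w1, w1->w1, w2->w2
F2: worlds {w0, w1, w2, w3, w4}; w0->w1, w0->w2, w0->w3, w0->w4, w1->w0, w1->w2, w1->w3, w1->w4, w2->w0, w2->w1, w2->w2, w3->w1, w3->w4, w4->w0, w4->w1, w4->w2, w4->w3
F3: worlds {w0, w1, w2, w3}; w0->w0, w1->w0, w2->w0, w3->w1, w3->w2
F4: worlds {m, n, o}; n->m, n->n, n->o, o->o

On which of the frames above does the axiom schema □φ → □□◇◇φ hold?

F1, F2

This is the axiom for a generalized confluence (Geach) condition; its first-order frame correspondent is ∀x ∀z (xR²z → ∃w (xRw ∧ zR²w)).
F1: satisfies the condition.
F2: satisfies the condition.
F3: fails — w3R²w0 but no w with w3Rw and w0R²w.
F4: fails — nR²m but no w with nRw and mR²w.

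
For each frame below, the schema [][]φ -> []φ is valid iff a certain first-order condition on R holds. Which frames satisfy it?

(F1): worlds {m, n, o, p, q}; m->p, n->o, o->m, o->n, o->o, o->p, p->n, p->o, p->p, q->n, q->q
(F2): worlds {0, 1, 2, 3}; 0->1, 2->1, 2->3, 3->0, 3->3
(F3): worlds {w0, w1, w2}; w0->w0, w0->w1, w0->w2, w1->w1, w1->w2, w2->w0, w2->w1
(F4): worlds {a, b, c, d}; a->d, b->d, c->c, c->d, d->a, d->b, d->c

This is the axiom for density; its first-order frame correspondent is forall x forall y (Rxy -> exists z (Rxz & Rzy)).
(F1): condition met.
(F2): fails — R01 but no z with R0z and Rz1.
(F3): condition met.
(F4): fails — Rdb but no z with Rdz and Rzb.
Valid on: (F1), (F3).

(F1), (F3)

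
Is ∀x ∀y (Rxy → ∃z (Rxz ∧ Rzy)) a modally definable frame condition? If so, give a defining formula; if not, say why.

Yes: it is density, defined by the C4 schema □□r → □r.
Suppose □□r→□r is valid. Take Rxy and set V(r)={w : xR²w}. Then □□r at x, so □r at x, so r at y, i.e. ∃z(Rxz∧Rzy).

Yes, by □□r → □r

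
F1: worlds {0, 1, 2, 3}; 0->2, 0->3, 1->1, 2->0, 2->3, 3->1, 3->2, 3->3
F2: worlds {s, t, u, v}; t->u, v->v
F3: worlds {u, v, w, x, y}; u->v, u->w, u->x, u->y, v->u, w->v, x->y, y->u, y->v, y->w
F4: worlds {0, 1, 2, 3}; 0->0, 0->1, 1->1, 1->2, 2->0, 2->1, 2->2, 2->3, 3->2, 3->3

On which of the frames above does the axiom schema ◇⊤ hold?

F1, F3, F4

Frame correspondent (Sahlqvist): ∀x ∃y Rxy — i.e. seriality.
F1: holds.
F2: fails — world s has no successor.
F3: holds.
F4: holds.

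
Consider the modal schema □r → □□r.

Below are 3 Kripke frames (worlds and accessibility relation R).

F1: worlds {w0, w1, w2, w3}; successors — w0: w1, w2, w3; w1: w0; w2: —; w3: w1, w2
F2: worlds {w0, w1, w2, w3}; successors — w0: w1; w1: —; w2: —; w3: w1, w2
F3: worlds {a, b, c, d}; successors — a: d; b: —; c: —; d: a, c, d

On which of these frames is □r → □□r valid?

The schema corresponds to transitivity: ∀x ∀y ∀z (Rxy ∧ Ryz → Rxz).
F1: fails — Rw1w0 and Rw0w1 but not Rw1w1.
F2: condition met.
F3: fails — Rad and Rda but not Raa.

F2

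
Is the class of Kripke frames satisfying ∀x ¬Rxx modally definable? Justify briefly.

Modal frame validity is preserved under surjective bounded morphisms.
The 3-cycle (worlds 0,1,2 with 0→1→2→0) is irreflexive, and the map sending every world to a single reflexive point • is a surjective bounded morphism (forth: every edge maps to (•,•); back: every world has a successor). So any modal formula valid on the 3-cycle is also valid on the reflexive point, which is not irreflexive.
So the class is not modally definable.

Not modally definable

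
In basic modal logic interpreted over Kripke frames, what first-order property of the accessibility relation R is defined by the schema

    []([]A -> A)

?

shift-reflexivity

This schema is the T□ axiom.
Its frame correspondent is shift-reflexivity — forall x forall y (Rxy -> Ryy).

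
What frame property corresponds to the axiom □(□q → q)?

This is the T□ axiom.
It corresponds to shift-reflexivity: ∀x ∀y (Rxy → Ryy).

shift-reflexivity: ∀x ∀y (Rxy → Ryy)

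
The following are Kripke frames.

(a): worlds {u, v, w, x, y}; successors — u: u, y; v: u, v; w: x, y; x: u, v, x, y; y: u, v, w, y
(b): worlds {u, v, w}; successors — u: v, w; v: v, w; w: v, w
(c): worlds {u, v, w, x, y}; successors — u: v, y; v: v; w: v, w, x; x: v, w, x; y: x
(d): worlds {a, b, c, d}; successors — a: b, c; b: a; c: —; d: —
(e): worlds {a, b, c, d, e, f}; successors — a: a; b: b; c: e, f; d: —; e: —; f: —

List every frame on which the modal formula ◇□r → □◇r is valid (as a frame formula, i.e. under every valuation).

(b)

This is the axiom for convergence; its first-order frame correspondent is ∀x ∀y ∀z (Rxy ∧ Rxz → ∃w (Ryw ∧ Rzw)).
(a): fails — Ryv and Ryw but v and w have no common successor.
(b): holds.
(c): fails — Ruv and Ruy but v and y have no common successor.
(d): fails — Rac and Rac but c and c have no common successor.
(e): fails — Rcf and Rcf but f and f have no common successor.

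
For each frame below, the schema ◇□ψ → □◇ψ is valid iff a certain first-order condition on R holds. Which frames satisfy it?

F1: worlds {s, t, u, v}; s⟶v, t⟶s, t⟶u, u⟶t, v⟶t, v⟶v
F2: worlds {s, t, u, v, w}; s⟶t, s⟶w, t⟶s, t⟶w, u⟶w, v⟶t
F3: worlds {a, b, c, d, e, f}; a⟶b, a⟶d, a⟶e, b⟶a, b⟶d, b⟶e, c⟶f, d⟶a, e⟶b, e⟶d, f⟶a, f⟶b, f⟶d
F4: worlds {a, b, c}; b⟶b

F4

This is the axiom for convergence; its first-order frame correspondent is ∀x ∀y ∀z (Rxy ∧ Rxz → ∃w (Ryw ∧ Rzw)).
F1: fails — Rts and Rtu but s and u have no common successor.
F2: fails — Rsw and Rsw but w and w have no common successor.
F3: fails — Rae and Rad but e and d have no common successor.
F4: satisfies the condition.
Valid on: F4.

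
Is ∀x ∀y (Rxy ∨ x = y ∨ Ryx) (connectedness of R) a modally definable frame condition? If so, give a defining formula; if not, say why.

No — not modally definable

Any modally definable frame class is closed under disjoint unions.
Take 2 disjoint single-world reflexive frames: each is trivially connected, but their disjoint union has 2 worlds with no edge between distinct components, so it is not connected.
Hence connectedness of R is not modally definable.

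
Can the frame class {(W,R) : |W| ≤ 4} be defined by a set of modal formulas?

No

Any modally definable frame class is closed under disjoint unions.
Any modal formula valid on each of 5 disjoint one-world frames is valid on their disjoint union (validity is preserved under disjoint unions). Each one-world frame has |W|=1≤4, but the union has |W|=5.
So the class is not modally definable.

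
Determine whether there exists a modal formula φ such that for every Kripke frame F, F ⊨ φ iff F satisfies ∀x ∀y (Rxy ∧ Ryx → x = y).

Not definable by any modal formula

Modal frame validity is preserved under surjective bounded morphisms.
The 4-cycle (worlds w0,w1,w2,w3 with w0→w1→w2→w3→w0) is antisymmetric. Sending even-indexed worlds to s and odd-indexed worlds to t is a surjective bounded morphism onto the two-world frame with s↔t, which is not antisymmetric.
So no modal formula (or set of formulas) defines exactly the antisymmetric frames.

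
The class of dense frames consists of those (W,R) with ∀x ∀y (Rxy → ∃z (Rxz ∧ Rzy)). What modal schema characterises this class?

□□q → □q

This is density; the standard corresponding axiom is C4: □□q → □q.
Suppose □□q→□q is valid. Take Rxy and set V(q)={w : xR²w}. Then □□q at x, so □q at x, so q at y, i.e. ∃z(Rxz∧Rzy).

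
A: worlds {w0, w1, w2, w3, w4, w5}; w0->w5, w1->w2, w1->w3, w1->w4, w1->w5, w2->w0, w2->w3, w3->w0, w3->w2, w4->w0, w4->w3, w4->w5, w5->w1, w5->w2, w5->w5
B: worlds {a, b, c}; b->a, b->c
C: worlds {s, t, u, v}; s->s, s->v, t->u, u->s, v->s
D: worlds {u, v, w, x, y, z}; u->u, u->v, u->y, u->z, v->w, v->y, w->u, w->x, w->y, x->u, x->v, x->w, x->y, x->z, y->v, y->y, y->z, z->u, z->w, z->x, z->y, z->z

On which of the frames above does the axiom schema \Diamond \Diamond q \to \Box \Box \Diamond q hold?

B

This is the axiom for a generalized confluence (Geach) condition; its first-order frame correspondent is \forall x \forall y \forall z ((x R^2 y \wedge x R^2 z) \to \exists w (y = w \wedge zRw)).
A: fails — w0R²w1, w0R²w1 but no w with w1=w and w1Rw.
B: holds.
C: fails — sR²v, sR²v but no w with v=w and vRw.
D: fails — uR²u, uR²v but no t with u=t and vRt.
Valid on: B.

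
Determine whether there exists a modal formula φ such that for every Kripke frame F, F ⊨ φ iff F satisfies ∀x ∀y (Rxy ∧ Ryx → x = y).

If a class were modally definable it would be closed under surjective bounded morphisms (Goldblatt–Thomason).
The 4-cycle (worlds a,b,c,d with a→b→c→d→a) is antisymmetric. Sending even-indexed worlds to • and odd-indexed worlds to ∘ is a surjective bounded morphism onto the two-world frame with •↔∘, which is not antisymmetric.
Hence antisymmetry is not modally definable.

Not modally definable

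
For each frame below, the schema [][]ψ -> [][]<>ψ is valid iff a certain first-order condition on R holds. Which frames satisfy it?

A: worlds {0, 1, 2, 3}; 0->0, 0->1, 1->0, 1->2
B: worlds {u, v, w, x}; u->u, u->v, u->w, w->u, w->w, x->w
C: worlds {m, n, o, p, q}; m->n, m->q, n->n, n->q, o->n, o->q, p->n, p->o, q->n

This is the axiom for a generalized confluence (Geach) condition; its first-order frame correspondent is forall x forall z (x R^2 z -> exists w (x R^2 w & zRw)).
A: fails — 0R²2 but no w with 0R²w and 2Rw.
B: fails — uR²v but no t with uR²t and vRt.
C: ✓.

C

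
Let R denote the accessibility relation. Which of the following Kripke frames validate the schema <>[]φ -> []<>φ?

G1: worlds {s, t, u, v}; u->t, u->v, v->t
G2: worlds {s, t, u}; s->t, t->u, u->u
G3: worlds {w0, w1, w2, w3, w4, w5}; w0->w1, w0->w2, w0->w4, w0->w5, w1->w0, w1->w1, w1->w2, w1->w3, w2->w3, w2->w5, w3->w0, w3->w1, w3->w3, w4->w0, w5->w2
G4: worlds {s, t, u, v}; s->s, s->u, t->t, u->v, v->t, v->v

G2

Frame correspondent (Sahlqvist): forall x forall y forall z (Rxy & Rxz -> exists w (Ryw & Rzw)) — i.e. convergence.
G1: fails — Ruv and Rut but v and t have no common successor.
G2: satisfies the condition.
G3: fails — Rw0w4 and Rw0w5 but w4 and w5 have no common successor.
G4: fails — Rsu and Rss but u and s have no common successor.
Valid on: G2.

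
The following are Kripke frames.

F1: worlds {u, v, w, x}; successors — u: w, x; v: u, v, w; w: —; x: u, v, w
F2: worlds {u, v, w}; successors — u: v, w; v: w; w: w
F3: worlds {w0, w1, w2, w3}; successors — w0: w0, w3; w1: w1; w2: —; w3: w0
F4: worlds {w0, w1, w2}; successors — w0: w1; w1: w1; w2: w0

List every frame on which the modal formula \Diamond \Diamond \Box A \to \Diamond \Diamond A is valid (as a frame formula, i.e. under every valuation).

The schema corresponds to a generalized confluence (Geach) condition: \forall x \forall y (x R^2 y \to \exists w (yRw \wedge x R^2 w)).
F1: fails — uR²w but no t with wRt and uR²t.
F2: holds.
F3: holds.
F4: holds.

F2, F3, F4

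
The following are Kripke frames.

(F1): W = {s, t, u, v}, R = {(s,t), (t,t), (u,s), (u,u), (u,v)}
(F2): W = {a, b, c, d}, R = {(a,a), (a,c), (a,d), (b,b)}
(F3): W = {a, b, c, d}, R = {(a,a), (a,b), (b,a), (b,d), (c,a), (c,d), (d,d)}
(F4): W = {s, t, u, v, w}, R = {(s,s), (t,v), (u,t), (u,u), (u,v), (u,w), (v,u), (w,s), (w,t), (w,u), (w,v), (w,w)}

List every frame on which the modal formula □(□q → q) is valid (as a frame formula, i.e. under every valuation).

This is the axiom for shift-reflexivity; its first-order frame correspondent is ∀x ∀y (Rxy → Ryy).
(F1): fails — Ruv but not Rvv.
(F2): fails — Rac but not Rcc.
(F3): fails — Rab but not Rbb.
(F4): fails — Ruv but not Rvv.
Valid on no frame.

none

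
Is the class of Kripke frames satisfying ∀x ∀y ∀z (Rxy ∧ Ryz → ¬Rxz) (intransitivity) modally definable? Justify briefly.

Modal frame validity is preserved under surjective bounded morphisms.
The 3-cycle (worlds a,b,c with a→b→c→a) is intransitive. Mapping every world to a single reflexive point • is a surjective bounded morphism; the reflexive point is not intransitive (R••∧R•• but R••).
So no modal formula (or set of formulas) defines exactly the intransitive frames.

Not modally definable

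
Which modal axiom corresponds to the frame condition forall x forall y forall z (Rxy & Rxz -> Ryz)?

◇s → □◇s

This is the Euclidean property; the standard corresponding axiom is 5: ◇s → □◇s.
Suppose ◇s→□◇s is valid. Take Rxy, Rxz and set V(s)={y}. Then ◇s at x, so □◇s at x, so ◇s at z, so some w with Rzw has s; w=y, i.e. Rzy. By symmetry of the argument, Ryz.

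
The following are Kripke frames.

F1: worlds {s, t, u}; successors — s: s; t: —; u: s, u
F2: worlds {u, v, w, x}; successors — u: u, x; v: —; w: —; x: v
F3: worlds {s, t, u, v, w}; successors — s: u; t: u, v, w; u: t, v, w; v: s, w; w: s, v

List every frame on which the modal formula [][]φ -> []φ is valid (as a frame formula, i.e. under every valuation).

This is the axiom for density; its first-order frame correspondent is forall x forall y (Rxy -> exists z (Rxz & Rzy)).
F1: holds.
F2: fails — Rxv but no z with Rxz and Rzv.
F3: fails — Rut but no z with Ruz and Rzt.

F1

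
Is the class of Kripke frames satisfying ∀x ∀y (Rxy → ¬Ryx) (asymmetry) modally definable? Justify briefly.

If a class were modally definable it would be closed under surjective bounded morphisms (Goldblatt–Thomason).
The 5-cycle (worlds w0,w1,w2,w3,w4 with w0→w1→w2→w3→w4→w0) is asymmetric. Mapping every world to a single reflexive point • is a surjective bounded morphism, and the reflexive point is not asymmetric (R•• but asymmetry requires ¬R••).
Hence asymmetry is not modally definable.

No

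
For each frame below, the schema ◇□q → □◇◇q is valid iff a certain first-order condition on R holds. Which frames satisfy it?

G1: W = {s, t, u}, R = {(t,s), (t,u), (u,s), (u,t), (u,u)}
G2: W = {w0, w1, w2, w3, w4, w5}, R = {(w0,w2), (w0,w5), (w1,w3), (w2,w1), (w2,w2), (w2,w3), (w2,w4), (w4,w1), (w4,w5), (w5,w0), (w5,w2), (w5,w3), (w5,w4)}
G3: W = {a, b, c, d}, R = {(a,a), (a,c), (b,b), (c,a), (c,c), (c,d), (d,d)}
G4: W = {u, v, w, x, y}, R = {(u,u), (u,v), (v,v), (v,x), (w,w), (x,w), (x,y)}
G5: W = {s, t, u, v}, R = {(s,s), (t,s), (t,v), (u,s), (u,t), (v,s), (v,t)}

The schema corresponds to a generalized confluence (Geach) condition: ∀x ∀y ∀z ((xRy ∧ xRz) → ∃w (yRw ∧ zR²w)).
G1: fails — tRs, tRs but no w with sRw and sR²w.
G2: fails — w1Rw3, w1Rw3 but no w with w3Rw and w3R²w.
G3: fails — cRa, cRd but no w with aRw and dR²w.
G4: fails — vRv, vRx but no t with vRt and xR²t.
G5: condition met.

G5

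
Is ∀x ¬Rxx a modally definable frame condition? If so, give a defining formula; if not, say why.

If a class were modally definable it would be closed under surjective bounded morphisms (Goldblatt–Thomason).
The 2-cycle (worlds s,t with s→t→s) is irreflexive, and the map sending every world to a single reflexive point • is a surjective bounded morphism (forth: every edge maps to (•,•); back: every world has a successor). So any modal formula valid on the 2-cycle is also valid on the reflexive point, which is not irreflexive.
So no modal formula (or set of formulas) defines exactly the irreflexive frames.

No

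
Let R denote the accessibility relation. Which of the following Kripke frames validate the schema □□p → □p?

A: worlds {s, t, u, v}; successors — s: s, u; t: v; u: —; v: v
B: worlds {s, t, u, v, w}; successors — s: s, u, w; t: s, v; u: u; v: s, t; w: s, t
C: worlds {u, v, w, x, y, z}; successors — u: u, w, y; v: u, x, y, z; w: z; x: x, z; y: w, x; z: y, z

Frame correspondent (Sahlqvist): ∀x ∀y (Rxy → ∃z (Rxz ∧ Rzy)) — i.e. density.
A: condition met.
B: fails — Rwt but no z with Rwz and Rzt.
C: fails — Ryw but no t with Ryt and Rtw.

A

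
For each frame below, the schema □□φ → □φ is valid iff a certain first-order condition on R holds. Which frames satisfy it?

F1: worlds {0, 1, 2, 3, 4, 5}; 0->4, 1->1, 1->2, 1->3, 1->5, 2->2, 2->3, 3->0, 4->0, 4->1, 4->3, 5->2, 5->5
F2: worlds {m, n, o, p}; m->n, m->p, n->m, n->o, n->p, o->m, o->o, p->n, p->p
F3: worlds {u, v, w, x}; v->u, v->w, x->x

The schema corresponds to density: ∀x ∀y (Rxy → ∃z (Rxz ∧ Rzy)).
F1: fails — R04 but no z with R0z and Rz4.
F2: holds.
F3: fails — Rvu but no z with Rvz and Rzu.

F2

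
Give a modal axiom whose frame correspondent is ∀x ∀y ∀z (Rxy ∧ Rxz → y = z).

◇s → □s

A defining formula is ◇s → □s (the CD axiom).
Suppose ◇s→□s is valid. Take Rxy, Rxz and set V(s)={y}. Then ◇s at x, so □s at x, so s at z, i.e. z=y.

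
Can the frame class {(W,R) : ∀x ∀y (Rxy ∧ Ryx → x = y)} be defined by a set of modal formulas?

No — not modally definable

Any modally definable frame class is closed under surjective bounded morphisms.
The 6-cycle (worlds 0,1,2,3,4,5 with 0→1→2→3→4→5→0) is antisymmetric. Sending even-indexed worlds to • and odd-indexed worlds to ∘ is a surjective bounded morphism onto the two-world frame with •↔∘, which is not antisymmetric.
So no modal formula (or set of formulas) defines exactly the antisymmetric frames.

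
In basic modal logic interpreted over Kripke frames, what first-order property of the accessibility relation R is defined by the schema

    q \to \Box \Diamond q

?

Suppose q→□◇q is valid. Take Rxy and set V(q)={x}. Then q at x, so □◇q at x, so ◇q at y, so some z with Ryz has q; z=x, i.e. Ryx.

symmetry: \forall x \forall y (Rxy \to Ryx)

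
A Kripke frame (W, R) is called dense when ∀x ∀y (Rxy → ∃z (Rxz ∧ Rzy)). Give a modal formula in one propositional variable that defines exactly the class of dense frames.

□□q → □q

The condition is density. The C4 schema □□q → □q defines it.
Suppose □□q→□q is valid. Take Rxy and set V(q)={w : xR²w}. Then □□q at x, so □q at x, so q at y, i.e. ∃z(Rxz∧Rzy).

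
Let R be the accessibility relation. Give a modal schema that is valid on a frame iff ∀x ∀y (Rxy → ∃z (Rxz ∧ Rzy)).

□□s → □s

This is density; the standard corresponding axiom is C4: □□s → □s.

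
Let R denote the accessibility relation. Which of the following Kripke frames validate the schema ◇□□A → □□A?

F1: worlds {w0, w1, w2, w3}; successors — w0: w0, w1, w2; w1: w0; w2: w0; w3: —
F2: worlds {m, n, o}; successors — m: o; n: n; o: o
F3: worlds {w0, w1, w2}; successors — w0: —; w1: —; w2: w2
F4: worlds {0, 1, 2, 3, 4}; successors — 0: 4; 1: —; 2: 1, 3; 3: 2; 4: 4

F1, F2, F3

This is the axiom for a generalized confluence (Geach) condition; its first-order frame correspondent is ∀x ∀y ∀z ((xRy ∧ xR²z) → ∃w (yR²w ∧ z = w)).
F1: condition met.
F2: condition met.
F3: condition met.
F4: fails — 2R1, 2R²2 but no w with 1R²w and 2=w.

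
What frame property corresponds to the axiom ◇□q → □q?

This is a form of the 5 axiom.
It corresponds to the Euclidean property: ∀x ∀y ∀z (Rxy ∧ Rxz → Ryz).

The Euclidean property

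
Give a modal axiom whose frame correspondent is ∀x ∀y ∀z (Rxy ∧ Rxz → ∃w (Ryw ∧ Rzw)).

The condition is convergence. The .2 schema ◇□r → □◇r defines it.

◇□r → □◇r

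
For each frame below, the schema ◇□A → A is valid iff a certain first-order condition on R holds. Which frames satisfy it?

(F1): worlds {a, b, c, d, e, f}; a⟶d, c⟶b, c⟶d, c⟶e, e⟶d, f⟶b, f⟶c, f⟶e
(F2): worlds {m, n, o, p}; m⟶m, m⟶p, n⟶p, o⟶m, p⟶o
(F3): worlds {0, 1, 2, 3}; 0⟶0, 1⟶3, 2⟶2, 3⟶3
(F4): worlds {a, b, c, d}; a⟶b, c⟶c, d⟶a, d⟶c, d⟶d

none

The schema corresponds to symmetry: ∀x ∀y (Rxy → Ryx).
(F1): fails — Rcd but not Rdc.
(F2): fails — Rom but not Rmo.
(F3): fails — R13 but not R31.
(F4): fails — Rdc but not Rcd.
Valid on no frame.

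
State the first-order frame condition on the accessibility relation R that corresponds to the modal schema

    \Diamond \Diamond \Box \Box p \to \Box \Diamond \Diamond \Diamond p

\forall x \forall y \forall z ((x R^2 y \wedge xRz) \to \exists w (y R^2 w \wedge z R^3 w))

This is a Sahlqvist (Geach-type) schema ◇^2□^2p → □^1◇^3p.
Minimal-valuation argument: fix x; take any y with xR^2y and any z with xR^1z. Set V(p) to the set of worlds R-reachable from y in exactly 2 steps. Then □^2p holds at y, so the antecedent holds at x; validity forces ◇^3p at z, giving a w with zR^3w and yR^2w.
First-order correspondent: \forall x \forall y \forall z ((x R^2 y \wedge xRz) \to \exists w (y R^2 w \wedge z R^3 w)).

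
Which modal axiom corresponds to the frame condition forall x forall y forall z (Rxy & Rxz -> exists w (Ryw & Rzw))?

◇□r → □◇r

The condition is convergence. The .2 schema ◇□r → □◇r defines it.
Suppose ◇□r→□◇r is valid. Take Rxy, Rxz and set V(r)={w : Ryw}. Then □r at y so ◇□r at x, so □◇r at x, so ◇r at z, giving w with Rzw and Ryw.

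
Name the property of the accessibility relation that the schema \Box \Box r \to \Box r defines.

This schema is the C4 axiom.
It corresponds to density: \forall x \forall y (Rxy \to \exists z (Rxz \wedge Rzy)).

density: \forall x \forall y (Rxy \to \exists z (Rxz \wedge Rzy))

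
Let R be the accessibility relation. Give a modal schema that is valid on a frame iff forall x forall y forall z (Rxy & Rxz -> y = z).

◇r → □r

The condition is partial functionality. The CD schema ◇r → □r defines it.
Suppose ◇r→□r is valid. Take Rxy, Rxz and set V(r)={y}. Then ◇r at x, so □r at x, so r at z, i.e. z=y.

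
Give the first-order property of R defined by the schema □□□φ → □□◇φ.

This is a Sahlqvist (Geach-type) schema ◇^0□^3φ → □^2◇^1φ.
Minimal-valuation argument: fix x; take any y with xR^0y and any z with xR^2z. Set V(φ) to the set of worlds R-reachable from y in exactly 3 steps. Then □^3φ holds at y, so the antecedent holds at x; validity forces ◇^1φ at z, giving a w with zR^1w and yR^3w.
First-order correspondent: ∀x ∀z (xR²z → ∃w (xR³w ∧ zRw)).

∀x ∀z (xR²z → ∃w (xR³w ∧ zRw))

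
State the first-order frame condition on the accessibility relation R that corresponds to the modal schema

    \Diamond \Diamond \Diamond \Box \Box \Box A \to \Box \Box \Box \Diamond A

\forall x \forall y \forall z ((x R^3 y \wedge x R^3 z) \to \exists w (y R^3 w \wedge zRw))

This is a Sahlqvist (Geach-type) schema ◇^3□^3A → □^3◇^1A.
First-order correspondent: \forall x \forall y \forall z ((x R^3 y \wedge x R^3 z) \to \exists w (y R^3 w \wedge zRw)).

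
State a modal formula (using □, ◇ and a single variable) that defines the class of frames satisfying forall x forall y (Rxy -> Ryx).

This is symmetry; the standard corresponding axiom is B: q → □◇q.

q → □◇q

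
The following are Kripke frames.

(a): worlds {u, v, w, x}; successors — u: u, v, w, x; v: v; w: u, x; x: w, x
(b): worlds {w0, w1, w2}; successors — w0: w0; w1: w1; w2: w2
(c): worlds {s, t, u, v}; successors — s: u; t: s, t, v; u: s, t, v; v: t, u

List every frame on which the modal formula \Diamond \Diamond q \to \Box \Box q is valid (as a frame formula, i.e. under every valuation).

Frame correspondent (Sahlqvist): \forall x \forall y \forall z ((x R^2 y \wedge x R^2 z) \to \exists w (y = w \wedge z = w)) — i.e. a generalized confluence (Geach) condition.
(a): fails — uR²u, uR²v but u ≠ v.
(b): ✓.
(c): fails — sR²s, sR²t but s ≠ t.
Valid on: (b).

(b)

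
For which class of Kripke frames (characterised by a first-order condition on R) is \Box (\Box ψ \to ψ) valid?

shift-reflexivity

This is the T□ axiom.
Its frame correspondent is shift-reflexivity — \forall x \forall y (Rxy \to Ryy).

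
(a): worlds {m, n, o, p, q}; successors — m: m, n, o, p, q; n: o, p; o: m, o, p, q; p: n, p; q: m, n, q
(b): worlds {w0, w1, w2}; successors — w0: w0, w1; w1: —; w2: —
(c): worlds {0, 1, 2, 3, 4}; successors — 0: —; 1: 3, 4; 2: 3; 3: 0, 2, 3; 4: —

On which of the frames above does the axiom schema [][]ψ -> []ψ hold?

(a), (b)

Frame correspondent (Sahlqvist): forall x forall y (Rxy -> exists z (Rxz & Rzy)) — i.e. density.
(a): satisfies the condition.
(b): satisfies the condition.
(c): fails — R14 but no z with R1z and Rz4.
Valid on: (a), (b).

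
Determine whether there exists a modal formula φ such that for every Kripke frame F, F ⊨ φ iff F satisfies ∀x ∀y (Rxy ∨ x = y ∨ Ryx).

Not definable by any modal formula

If a class were modally definable it would be closed under disjoint unions (Goldblatt–Thomason).
Take 3 disjoint single-world reflexive frames: each is trivially connected, but their disjoint union has 3 worlds with no edge between distinct components, so it is not connected.
Hence connectedness of R is not modally definable.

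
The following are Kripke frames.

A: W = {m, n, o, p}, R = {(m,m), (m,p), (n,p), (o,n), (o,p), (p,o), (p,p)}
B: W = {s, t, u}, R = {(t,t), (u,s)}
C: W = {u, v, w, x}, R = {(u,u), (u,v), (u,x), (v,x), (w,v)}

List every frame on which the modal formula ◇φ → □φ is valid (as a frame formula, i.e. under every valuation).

B

The schema corresponds to partial functionality: ∀x ∀y ∀z (Rxy ∧ Rxz → y = z).
A: fails — m sees both m and p.
B: ✓.
C: fails — u sees both u and v.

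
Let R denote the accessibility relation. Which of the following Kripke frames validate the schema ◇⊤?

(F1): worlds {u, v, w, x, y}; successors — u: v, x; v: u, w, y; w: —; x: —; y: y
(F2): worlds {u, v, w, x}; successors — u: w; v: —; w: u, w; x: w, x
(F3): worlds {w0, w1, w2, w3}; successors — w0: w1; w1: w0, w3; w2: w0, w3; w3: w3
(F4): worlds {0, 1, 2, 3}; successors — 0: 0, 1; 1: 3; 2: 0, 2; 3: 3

The schema corresponds to seriality: ∀x ∃y Rxy.
(F1): fails — world w has no successor.
(F2): fails — world v has no successor.
(F3): condition met.
(F4): condition met.
Valid on: (F3), (F4).

(F3), (F4)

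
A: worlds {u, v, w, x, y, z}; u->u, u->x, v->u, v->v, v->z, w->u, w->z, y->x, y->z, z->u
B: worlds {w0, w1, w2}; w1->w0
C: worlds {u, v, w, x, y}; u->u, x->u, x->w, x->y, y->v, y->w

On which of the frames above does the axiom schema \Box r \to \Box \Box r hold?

B

This is the axiom for transitivity; its first-order frame correspondent is \forall x \forall y \forall z (Rxy \wedge Ryz \to Rxz).
A: fails — Rwu and Rux but not Rwx.
B: ✓.
C: fails — Rxy and Ryv but not Rxv.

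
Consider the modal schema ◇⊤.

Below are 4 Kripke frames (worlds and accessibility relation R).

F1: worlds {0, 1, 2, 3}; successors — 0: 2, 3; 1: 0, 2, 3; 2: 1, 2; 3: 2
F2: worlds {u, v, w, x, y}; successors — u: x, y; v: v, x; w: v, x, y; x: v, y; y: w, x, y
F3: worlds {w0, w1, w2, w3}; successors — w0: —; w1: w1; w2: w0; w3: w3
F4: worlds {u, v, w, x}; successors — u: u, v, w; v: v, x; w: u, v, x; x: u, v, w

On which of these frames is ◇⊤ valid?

This is the axiom for seriality; its first-order frame correspondent is ∀x ∃y Rxy.
F1: ✓.
F2: ✓.
F3: fails — world w0 has no successor.
F4: ✓.

F1, F2, F4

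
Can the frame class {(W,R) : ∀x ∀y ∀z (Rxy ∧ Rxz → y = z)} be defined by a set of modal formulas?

Definable; ◇p → □p defines it

This is a Sahlqvist condition; the CD axiom ◇p → □p defines it.
Suppose ◇p→□p is valid. Take Rxy, Rxz and set V(p)={y}. Then ◇p at x, so □p at x, so p at z, i.e. z=y.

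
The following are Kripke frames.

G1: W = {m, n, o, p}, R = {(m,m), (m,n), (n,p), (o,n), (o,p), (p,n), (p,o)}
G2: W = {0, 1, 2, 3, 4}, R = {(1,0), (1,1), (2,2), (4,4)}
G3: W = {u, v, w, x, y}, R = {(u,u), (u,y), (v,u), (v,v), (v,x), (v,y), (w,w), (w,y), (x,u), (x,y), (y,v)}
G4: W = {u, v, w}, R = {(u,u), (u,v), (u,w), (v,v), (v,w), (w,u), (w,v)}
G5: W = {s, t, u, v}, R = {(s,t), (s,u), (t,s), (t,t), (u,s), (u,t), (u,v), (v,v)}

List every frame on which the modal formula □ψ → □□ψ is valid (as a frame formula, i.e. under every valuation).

Frame correspondent (Sahlqvist): ∀x ∀y ∀z (Rxy ∧ Ryz → Rxz) — i.e. transitivity.
G1: fails — Rop and Rpo but not Roo.
G2: holds.
G3: fails — Rwy and Ryv but not Rwv.
G4: fails — Rwu and Ruw but not Rww.
G5: fails — Rus and Rsu but not Ruu.

G2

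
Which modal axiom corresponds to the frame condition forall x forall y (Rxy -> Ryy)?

□(□ψ → ψ)

A defining formula is □(□ψ → ψ) (the T□ axiom).
Suppose □(□ψ→ψ) is valid. Take Rxy and set V(ψ)={w : Ryw}. Then at y, □ψ holds; since □(□ψ→ψ) at x, □ψ→ψ at y, so ψ at y, i.e. Ryy.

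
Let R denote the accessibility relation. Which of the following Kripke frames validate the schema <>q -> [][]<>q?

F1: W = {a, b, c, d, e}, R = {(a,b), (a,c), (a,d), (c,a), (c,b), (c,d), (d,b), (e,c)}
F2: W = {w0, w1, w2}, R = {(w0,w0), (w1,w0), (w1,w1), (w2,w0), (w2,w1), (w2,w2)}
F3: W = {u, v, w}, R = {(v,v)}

F3

Frame correspondent (Sahlqvist): forall x forall y forall z ((xRy & x R^2 z) -> exists w (y = w & zRw)) — i.e. a generalized confluence (Geach) condition.
F1: fails — aRb, aR²b but no w with b=w and bRw.
F2: fails — w1Rw1, w1R²w0 but no w with w1=w and w0Rw.
F3: holds.
Valid on: F3.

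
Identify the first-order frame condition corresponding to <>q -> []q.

partial functionality: forall x forall y forall z (Rxy & Rxz -> y = z)

Suppose ◇q→□q is valid. Take Rxy, Rxz and set V(q)={y}. Then ◇q at x, so □q at x, so q at z, i.e. z=y.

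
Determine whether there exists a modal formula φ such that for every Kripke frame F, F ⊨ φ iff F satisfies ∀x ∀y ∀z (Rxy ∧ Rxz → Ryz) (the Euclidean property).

Yes — defined by ◇p → □◇p

This is a Sahlqvist condition; the 5 axiom ◇p → □◇p defines it.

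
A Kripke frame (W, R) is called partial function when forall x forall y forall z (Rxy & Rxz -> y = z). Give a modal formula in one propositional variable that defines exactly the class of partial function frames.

A defining formula is ◇q → □q (the CD axiom).

◇q → □q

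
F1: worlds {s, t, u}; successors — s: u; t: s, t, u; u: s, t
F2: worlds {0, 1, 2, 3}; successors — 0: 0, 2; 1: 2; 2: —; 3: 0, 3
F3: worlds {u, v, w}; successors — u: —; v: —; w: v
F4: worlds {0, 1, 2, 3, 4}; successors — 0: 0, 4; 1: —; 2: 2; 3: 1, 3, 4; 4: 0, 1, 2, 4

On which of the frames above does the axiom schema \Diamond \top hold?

Frame correspondent (Sahlqvist): \forall x \exists y Rxy — i.e. seriality.
F1: condition met.
F2: fails — world 2 has no successor.
F3: fails — world u has no successor.
F4: fails — world 1 has no successor.

F1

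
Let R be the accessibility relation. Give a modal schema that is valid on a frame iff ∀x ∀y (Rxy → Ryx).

r → □◇r

A defining formula is r → □◇r (the B axiom).
Suppose r→□◇r is valid. Take Rxy and set V(r)={x}. Then r at x, so □◇r at x, so ◇r at y, so some z with Ryz has r; z=x, i.e. Ryx.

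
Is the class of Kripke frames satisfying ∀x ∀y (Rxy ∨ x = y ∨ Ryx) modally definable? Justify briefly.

If a class were modally definable it would be closed under disjoint unions (Goldblatt–Thomason).
Take 2 disjoint single-world reflexive frames: each is trivially connected, but their disjoint union has 2 worlds with no edge between distinct components, so it is not connected.
So no modal formula (or set of formulas) defines exactly the connected frames.

Not definable by any modal formula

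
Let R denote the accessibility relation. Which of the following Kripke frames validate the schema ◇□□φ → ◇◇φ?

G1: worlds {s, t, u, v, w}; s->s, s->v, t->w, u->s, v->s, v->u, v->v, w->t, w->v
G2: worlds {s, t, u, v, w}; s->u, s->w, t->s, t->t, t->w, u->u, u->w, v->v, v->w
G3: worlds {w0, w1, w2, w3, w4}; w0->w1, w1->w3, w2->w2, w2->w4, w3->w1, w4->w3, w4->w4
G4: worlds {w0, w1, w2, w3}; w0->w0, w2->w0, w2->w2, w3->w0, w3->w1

This is the axiom for a generalized confluence (Geach) condition; its first-order frame correspondent is ∀x ∀y (xRy → ∃w (yR²w ∧ xR²w)).
G1: satisfies the condition.
G2: fails — sRw but no w* with wR²w* and sR²w*.
G3: fails — w0Rw1 but no w with w1R²w and w0R²w.
G4: fails — w3Rw1 but no w with w1R²w and w3R²w.
Valid on: G1.

G1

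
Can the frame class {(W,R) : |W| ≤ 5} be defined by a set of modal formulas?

If a class were modally definable it would be closed under disjoint unions (Goldblatt–Thomason).
Any modal formula valid on each of 6 disjoint one-world frames is valid on their disjoint union (validity is preserved under disjoint unions). Each one-world frame has |W|=1≤5, but the union has |W|=6.
So the class is not modally definable.

Not modally definable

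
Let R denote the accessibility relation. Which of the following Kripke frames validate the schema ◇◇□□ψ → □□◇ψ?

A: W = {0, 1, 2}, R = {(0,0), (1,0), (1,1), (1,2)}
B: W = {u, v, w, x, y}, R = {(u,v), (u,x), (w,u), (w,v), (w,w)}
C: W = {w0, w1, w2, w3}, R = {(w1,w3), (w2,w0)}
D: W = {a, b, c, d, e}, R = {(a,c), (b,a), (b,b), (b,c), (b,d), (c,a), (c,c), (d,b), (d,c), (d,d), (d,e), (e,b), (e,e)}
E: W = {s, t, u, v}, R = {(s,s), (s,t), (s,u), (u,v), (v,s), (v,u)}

C

This is the axiom for a generalized confluence (Geach) condition; its first-order frame correspondent is ∀x ∀y ∀z ((xR²y ∧ xR²z) → ∃w (yR²w ∧ zRw)).
A: fails — 1R²0, 1R²2 but no w with 0R²w and 2Rw.
B: fails — wR²u, wR²u but no t with uR²t and uRt.
C: satisfies the condition.
D: fails — bR²a, bR²e but no w with aR²w and eRw.
E: fails — sR²s, sR²t but no w with sR²w and tRw.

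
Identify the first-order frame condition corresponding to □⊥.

□⊥ is valid iff no world has any successor (otherwise □⊥ fails at any world with one).

emptiness of R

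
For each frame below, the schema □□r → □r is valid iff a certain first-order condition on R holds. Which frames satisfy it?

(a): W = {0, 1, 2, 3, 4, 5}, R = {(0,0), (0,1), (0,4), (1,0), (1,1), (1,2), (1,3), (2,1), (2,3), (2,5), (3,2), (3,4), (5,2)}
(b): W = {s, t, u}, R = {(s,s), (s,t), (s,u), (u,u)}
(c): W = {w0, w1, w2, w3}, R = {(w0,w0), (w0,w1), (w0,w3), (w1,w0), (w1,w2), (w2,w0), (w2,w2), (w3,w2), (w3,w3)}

(b), (c)

This is the axiom for density; its first-order frame correspondent is ∀x ∀y (Rxy → ∃z (Rxz ∧ Rzy)).
(a): fails — R34 but no z with R3z and Rz4.
(b): condition met.
(c): condition met.
Valid on: (b), (c).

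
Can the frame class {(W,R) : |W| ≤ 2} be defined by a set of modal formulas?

If a class were modally definable it would be closed under disjoint unions (Goldblatt–Thomason).
Any modal formula valid on each of 3 disjoint one-world frames is valid on their disjoint union (validity is preserved under disjoint unions). Each one-world frame has |W|=1≤2, but the union has |W|=3.
So the class is not modally definable.

Not definable by any modal formula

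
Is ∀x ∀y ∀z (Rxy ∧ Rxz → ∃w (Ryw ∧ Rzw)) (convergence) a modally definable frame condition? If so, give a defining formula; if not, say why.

Yes — defined by ◇□r → □◇r

The condition is convergence. A defining modal formula is ◇□r → □◇r.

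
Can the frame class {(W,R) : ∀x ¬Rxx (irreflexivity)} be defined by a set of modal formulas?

No

Any modally definable frame class is closed under surjective bounded morphisms.
The 2-cycle (worlds w0,w1 with w0→w1→w0) is irreflexive, and the map sending every world to a single reflexive point • is a surjective bounded morphism (forth: every edge maps to (•,•); back: every world has a successor). So any modal formula valid on the 2-cycle is also valid on the reflexive point, which is not irreflexive.
Hence irreflexivity is not modally definable.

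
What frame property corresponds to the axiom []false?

□⊥ is valid iff no world has any successor (otherwise □⊥ fails at any world with one).

Emptiness of R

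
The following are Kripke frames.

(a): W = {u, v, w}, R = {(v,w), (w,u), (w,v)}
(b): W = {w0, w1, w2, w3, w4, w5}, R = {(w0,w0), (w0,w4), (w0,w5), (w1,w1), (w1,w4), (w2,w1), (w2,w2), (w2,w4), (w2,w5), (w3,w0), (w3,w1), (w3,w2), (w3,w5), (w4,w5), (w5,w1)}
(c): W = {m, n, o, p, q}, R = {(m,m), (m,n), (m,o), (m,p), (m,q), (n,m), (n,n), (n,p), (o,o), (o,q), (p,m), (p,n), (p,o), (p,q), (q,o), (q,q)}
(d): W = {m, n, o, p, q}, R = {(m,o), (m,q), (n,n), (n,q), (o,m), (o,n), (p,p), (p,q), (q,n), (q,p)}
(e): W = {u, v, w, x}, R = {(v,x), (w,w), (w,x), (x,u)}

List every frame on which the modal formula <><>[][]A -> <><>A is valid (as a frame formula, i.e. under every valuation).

(b), (c), (d)

This is the axiom for a generalized confluence (Geach) condition; its first-order frame correspondent is forall x forall y (x R^2 y -> exists w (y R^2 w & x R^2 w)).
(a): fails — vR²u but no t with uR²t and vR²t.
(b): ✓.
(c): ✓.
(d): ✓.
(e): fails — vR²u but no t with uR²t and vR²t.
Valid on: (b), (c), (d).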